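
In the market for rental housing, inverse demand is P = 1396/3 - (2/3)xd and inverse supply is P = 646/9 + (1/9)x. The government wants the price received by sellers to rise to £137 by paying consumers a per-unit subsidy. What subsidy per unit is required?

At a seller price of 137, quantity supplied is -646 + 9·137 = 587.
Buyers absorb 587 only when they pay Pb = 1396/3 − (2/3)·587 = 74.
s = Ps − Pb = 137 − 74 = 63.

Required subsidy s = £63 per unit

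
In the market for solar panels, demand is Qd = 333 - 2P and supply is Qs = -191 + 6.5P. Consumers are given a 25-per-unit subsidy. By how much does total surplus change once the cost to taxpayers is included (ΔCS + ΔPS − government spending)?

Net change in total surplus = -8125/17

Pre-subsidy: 333 - 2P = -191 + 6.5P gives P* = 1048/17, Q* = 3565/17.
With the rebate, buyers effectively pay Pb = Ps − 25, where Ps is the price sellers receive.
Demand in terms of Ps becomes Qd = 333 − 2(Ps − 25) = 383 - 2Ps. Setting this equal to supply: 383 - 2Ps = -191 + 6.5Ps, so Ps = 1148/17.
Buyers pay Pb = 1148/17 − 25 = 723/17; Q' = -191 + 6.5·(1148/17) = 4215/17.
ΔCS = ½(3565/17 + 4215/17)(1048/17 − 723/17) = 1264250/289; ΔPS = ½(3565/17 + 4215/17)(1148/17 − 1048/17) = 389000/289.
Government spending = 25 × 4215/17 = 105375/17.
Net change = 1264250/289 + 389000/289 − 105375/17 = -8125/17. The loss equals the DWL triangle ½·25·650/17.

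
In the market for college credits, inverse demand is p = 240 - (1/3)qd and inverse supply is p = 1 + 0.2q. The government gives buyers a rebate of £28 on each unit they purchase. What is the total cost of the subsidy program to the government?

Pre-subsidy: 240 - (1/3)q = 1 + 0.2q gives q* = 448.125 and p* = 90.625.
With the rebate, buyers effectively pay pb = ps − 28, where ps is the price sellers receive.
On the curves, pb = 240 - (1/3)q and ps = 1 + 0.2q; the wedge ps − pb = 28 gives 1 + 0.2q − (240 - (1/3)q) = 28, so q' = 500.625.
Then pb = 240 − (1/3)·500.625 = 73.125 and ps = 1 + 0.2·500.625 = 101.125.
Government outlay = subsidy × quantity = 28 × 500.625 = 14017.5.

Government cost = £14017.5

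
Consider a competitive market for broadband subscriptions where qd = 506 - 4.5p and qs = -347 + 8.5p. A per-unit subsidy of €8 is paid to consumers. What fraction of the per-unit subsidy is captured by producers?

Producer share = 9/26

Pre-subsidy: 506 - 4.5p = -347 + 8.5p gives p* = 853/13, q* = 5479/26.
With the rebate, buyers effectively pay pb = ps − 8, where ps is the price sellers receive.
Demand in terms of ps becomes qd = 506 − 4.5(ps − 8) = 542 - 4.5ps. Setting this equal to supply: 542 - 4.5ps = -347 + 8.5ps, so ps = 889/13.
Buyers pay pb = 889/13 − 8 = 785/13; q' = -347 + 8.5·(889/13) = 6091/26.
Buyers' price falls by p* − pb = 853/13 − 785/13 = 68/13; sellers' price rises by ps − p* = 889/13 − 853/13 = 36/13.
So producers capture (36/13)/8 = 9/26 of each unit of subsidy.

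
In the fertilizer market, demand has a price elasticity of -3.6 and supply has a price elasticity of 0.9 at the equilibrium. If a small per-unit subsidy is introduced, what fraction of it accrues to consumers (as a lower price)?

For a small subsidy around the equilibrium, the benefit split depends on the relative slopes, which at a point are proportional to the elasticities.
Buyer share = εs/(εs + |εd|) = 0.9/(0.9 + 3.6) = 0.2; seller share = |εd|/(εs + |εd|) = 0.8.

Consumer share = 0.2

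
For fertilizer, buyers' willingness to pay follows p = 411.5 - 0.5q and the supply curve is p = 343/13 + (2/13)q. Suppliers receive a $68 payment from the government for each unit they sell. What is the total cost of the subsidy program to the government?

Government cost = $47124

Pre-subsidy: 411.5 - 0.5q = 343/13 + (2/13)q gives q* = 589 and p* = 117.
With the subsidy, sellers receive ps = pb + 68 for each unit, where pb is the price buyers pay.
On the curves, pb = 411.5 - 0.5q and ps = 343/13 + (2/13)q; the wedge ps − pb = 68 gives 343/13 + (2/13)q − (411.5 - 0.5q) = 68, so q' = 693.
Then pb = 411.5 − 0.5·693 = 65 and ps = 343/13 + (2/13)·693 = 133.
Government outlay = subsidy × quantity = 68 × 693 = 47124.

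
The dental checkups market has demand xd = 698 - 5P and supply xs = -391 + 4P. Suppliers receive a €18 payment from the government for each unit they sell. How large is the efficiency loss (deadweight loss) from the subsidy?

Pre-subsidy: 698 - 5P = -391 + 4P gives P* = 121, x* = 93.
With the subsidy, sellers receive Ps = Pb + 18 for each unit, where Pb is the price buyers pay.
Supply in terms of Pb becomes xs = -391 + 4(Pb + 18) = -319 + 4Pb. Setting this equal to demand: 698 - 5Pb = -319 + 4Pb, so Pb = 113.
Sellers receive Ps = 113 + 18 = 131; x' = 698 − 5·113 = 133.
The subsidy expands output by 133 − 93 = 40 past the efficient level; on those units the gap between marginal cost and willingness to pay runs from 0 up to 18.
DWL = ½ × 18 × 40 = 360.

Deadweight loss = €360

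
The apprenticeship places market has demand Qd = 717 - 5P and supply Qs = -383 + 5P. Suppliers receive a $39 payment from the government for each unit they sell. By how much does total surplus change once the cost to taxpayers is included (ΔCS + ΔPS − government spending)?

Net change in total surplus = -$1901.25

Pre-subsidy: 717 - 5P = -383 + 5P gives P* = 110, Q* = 167.
With the subsidy, sellers receive Ps = Pb + 39 for each unit, where Pb is the price buyers pay.
Supply in terms of Pb becomes Qs = -383 + 5(Pb + 39) = -188 + 5Pb. Setting this equal to demand: 717 - 5Pb = -188 + 5Pb, so Pb = 90.5.
Sellers receive Ps = 90.5 + 39 = 129.5; Q' = 717 − 5·90.5 = 264.5.
ΔCS = ½(167 + 264.5)(110 − 90.5) = 4207.125; ΔPS = ½(167 + 264.5)(129.5 − 110) = 4207.125.
Government spending = 39 × 264.5 = 10315.5.
Net change = 4207.125 + 4207.125 − 10315.5 = -1901.25. The loss equals the DWL triangle ½·39·97.5.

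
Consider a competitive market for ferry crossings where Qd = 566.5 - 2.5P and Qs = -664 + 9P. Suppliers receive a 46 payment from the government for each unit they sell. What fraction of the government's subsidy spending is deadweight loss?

DWL / government spending = 45/389

Pre-subsidy: 566.5 - 2.5P = -664 + 9P gives P* = 107, Q* = 299.
With the subsidy, sellers receive Ps = Pb + 46 for each unit, where Pb is the price buyers pay.
Supply in terms of Pb becomes Qs = -664 + 9(Pb + 46) = -250 + 9Pb. Setting this equal to demand: 566.5 - 2.5Pb = -250 + 9Pb, so Pb = 71.
Sellers receive Ps = 71 + 46 = 117; Q' = 566.5 − 2.5·71 = 389.
ΔCS = ½(299 + 389)(107 − 71) = 12384; ΔPS = ½(299 + 389)(117 − 107) = 3440.
Government spending = 46 × 389 = 17894.
DWL = ½ × 46 × (389 − 299) = 2070; fraction = 2070 / 17894 = 45/389.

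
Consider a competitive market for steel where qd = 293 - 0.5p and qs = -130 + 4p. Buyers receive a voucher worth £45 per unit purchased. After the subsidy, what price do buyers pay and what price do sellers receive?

Pre-subsidy: 293 - 0.5p = -130 + 4p gives p* = 94, q* = 246.
With the rebate, buyers effectively pay pb = ps − 45, where ps is the price sellers receive.
Demand in terms of ps becomes qd = 293 − 0.5(ps − 45) = 315.5 - 0.5ps. Setting this equal to supply: 315.5 - 0.5ps = -130 + 4ps, so ps = 99.
Buyers pay pb = 99 − 45 = 54; q' = -130 + 4·99 = 266.

Buyers pay £54; sellers receive £99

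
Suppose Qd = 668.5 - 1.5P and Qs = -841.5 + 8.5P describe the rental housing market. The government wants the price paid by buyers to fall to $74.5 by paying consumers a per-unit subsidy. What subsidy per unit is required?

At a buyer price of 74.5, quantity demanded is 668.5 − 1.5·74.5 = 556.75.
Sellers supply 556.75 only when they receive Ps with -841.5 + 8.5·Ps = 556.75, i.e. Ps = 164.5.
s = Ps − Pb = 164.5 − 74.5 = 90.

Required subsidy s = $90 per unit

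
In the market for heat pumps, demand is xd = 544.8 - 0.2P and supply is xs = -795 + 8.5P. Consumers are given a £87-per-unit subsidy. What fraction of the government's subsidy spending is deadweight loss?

DWL / government spending = 17/1062

Pre-subsidy: 544.8 - 0.2P = -795 + 8.5P gives P* = 154, x* = 514.
With the rebate, buyers effectively pay Pb = Ps − 87, where Ps is the price sellers receive.
Demand in terms of Ps becomes xd = 544.8 − 0.2(Ps − 87) = 562.2 - 0.2Ps. Setting this equal to supply: 562.2 - 0.2Ps = -795 + 8.5Ps, so Ps = 156.
Buyers pay Pb = 156 − 87 = 69; x' = -795 + 8.5·156 = 531.
ΔCS = ½(514 + 531)(154 − 69) = 44412.5; ΔPS = ½(514 + 531)(156 − 154) = 1045.
Government spending = 87 × 531 = 46197.
DWL = ½ × 87 × (531 − 514) = 739.5; fraction = 739.5 / 46197 = 17/1062.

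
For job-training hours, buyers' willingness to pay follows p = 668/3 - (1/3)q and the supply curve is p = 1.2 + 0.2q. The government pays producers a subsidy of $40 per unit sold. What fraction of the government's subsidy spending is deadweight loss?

Pre-subsidy: 668/3 - (1/3)q = 1.2 + 0.2q gives q* = 415.25 and p* = 84.25.
With the subsidy, sellers receive ps = pb + 40 for each unit, where pb is the price buyers pay.
On the curves, pb = 668/3 - (1/3)q and ps = 1.2 + 0.2q; the wedge ps − pb = 40 gives 1.2 + 0.2q − (668/3 - (1/3)q) = 40, so q' = 490.25.
Then pb = 668/3 − (1/3)·490.25 = 59.25 and ps = 1.2 + 0.2·490.25 = 99.25.
ΔCS = ½(415.25 + 490.25)(84.25 − 59.25) = 11318.75; ΔPS = ½(415.25 + 490.25)(99.25 − 84.25) = 6791.25.
Government spending = 40 × 490.25 = 19610.
DWL = ½ × 40 × (490.25 − 415.25) = 1500; fraction = 1500 / 19610 = 150/1961.

DWL / government spending = 150/1961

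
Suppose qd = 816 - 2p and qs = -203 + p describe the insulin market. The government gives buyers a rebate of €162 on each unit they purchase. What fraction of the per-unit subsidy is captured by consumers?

Pre-subsidy: 816 - 2p = -203 + p gives p* = 1019/3, q* = 410/3.
With the rebate, buyers effectively pay pb = ps − 162, where ps is the price sellers receive.
Demand in terms of ps becomes qd = 816 − 2(ps − 162) = 1140 - 2ps. Setting this equal to supply: 1140 - 2ps = -203 + ps, so ps = 1343/3.
Buyers pay pb = 1343/3 − 162 = 857/3; q' = -203 + 1·(1343/3) = 734/3.
Buyers' price falls by p* − pb = 1019/3 − 857/3 = 54; sellers' price rises by ps − p* = 1343/3 − 1019/3 = 108.
So consumers capture 54/162 = 1/3 of each unit of subsidy.

Consumer share = 1/3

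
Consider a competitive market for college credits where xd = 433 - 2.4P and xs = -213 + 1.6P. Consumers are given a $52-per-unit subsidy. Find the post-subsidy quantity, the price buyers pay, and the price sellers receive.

x' = 95.32; buyers pay $140.7; sellers receive $192.7

Pre-subsidy: 433 - 2.4P = -213 + 1.6P gives P* = 161.5, x* = 45.4.
With the rebate, buyers effectively pay Pb = Ps − 52, where Ps is the price sellers receive.
Demand in terms of Ps becomes xd = 433 − 2.4(Ps − 52) = 557.8 - 2.4Ps. Setting this equal to supply: 557.8 - 2.4Ps = -213 + 1.6Ps, so Ps = 192.7.
Buyers pay Pb = 192.7 − 52 = 140.7; x' = -213 + 1.6·192.7 = 95.32.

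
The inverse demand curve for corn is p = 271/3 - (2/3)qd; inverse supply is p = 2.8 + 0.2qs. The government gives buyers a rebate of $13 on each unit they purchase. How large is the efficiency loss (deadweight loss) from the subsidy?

Pre-subsidy: 271/3 - (2/3)q = 2.8 + 0.2q gives q* = 101 and p* = 23.
With the rebate, buyers effectively pay pb = ps − 13, where ps is the price sellers receive.
On the curves, pb = 271/3 - (2/3)q and ps = 2.8 + 0.2q; the wedge ps − pb = 13 gives 2.8 + 0.2q − (271/3 - (2/3)q) = 13, so q' = 116.
Then pb = 271/3 − (2/3)·116 = 13 and ps = 2.8 + 0.2·116 = 26.
The subsidy expands output by 116 − 101 = 15 past the efficient level; on those units the gap between marginal cost and willingness to pay runs from 0 up to 13.
DWL = ½ × 13 × 15 = 97.5.

Deadweight loss = $97.5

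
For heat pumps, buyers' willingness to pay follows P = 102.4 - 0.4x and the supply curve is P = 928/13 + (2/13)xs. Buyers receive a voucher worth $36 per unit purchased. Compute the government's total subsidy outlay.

Pre-subsidy: 102.4 - 0.4x = 928/13 + (2/13)x gives x* = 56 and P* = 80.
With the rebate, buyers effectively pay Pb = Ps − 36, where Ps is the price sellers receive.
On the curves, Pb = 102.4 - 0.4x and Ps = 928/13 + (2/13)x; the wedge Ps − Pb = 36 gives 928/13 + (2/13)x − (102.4 - 0.4x) = 36, so x' = 121.
Then Pb = 102.4 − 0.4·121 = 54 and Ps = 928/13 + (2/13)·121 = 90.
Government outlay = subsidy × quantity = 36 × 121 = 4356.

Government cost = $4356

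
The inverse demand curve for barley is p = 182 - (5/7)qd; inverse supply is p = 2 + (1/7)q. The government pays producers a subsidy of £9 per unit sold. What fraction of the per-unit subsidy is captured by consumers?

Consumer share = 5/6

Pre-subsidy: 182 - (5/7)q = 2 + (1/7)q gives q* = 210 and p* = 32.
With the subsidy, sellers receive ps = pb + 9 for each unit, where pb is the price buyers pay.
On the curves, pb = 182 - (5/7)q and ps = 2 + (1/7)q; the wedge ps − pb = 9 gives 2 + (1/7)q − (182 - (5/7)q) = 9, so q' = 220.5.
Then pb = 182 − (5/7)·220.5 = 24.5 and ps = 2 + (1/7)·220.5 = 33.5.
Buyers' price falls by p* − pb = 32 − 24.5 = 7.5; sellers' price rises by ps − p* = 33.5 − 32 = 1.5.
So consumers capture 7.5/9 = 5/6 of each unit of subsidy.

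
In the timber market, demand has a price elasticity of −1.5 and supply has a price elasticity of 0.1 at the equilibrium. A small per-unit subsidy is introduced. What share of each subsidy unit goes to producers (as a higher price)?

Producer share = 0.9375

For a small subsidy around the equilibrium, the benefit split depends on the relative slopes, which at a point are proportional to the elasticities.
Buyer share = εs/(εs + |εd|) = 0.1/(0.1 + 1.5) = 0.0625; seller share = |εd|/(εs + |εd|) = 0.9375.
So producers capture 0.9375 of the subsidy.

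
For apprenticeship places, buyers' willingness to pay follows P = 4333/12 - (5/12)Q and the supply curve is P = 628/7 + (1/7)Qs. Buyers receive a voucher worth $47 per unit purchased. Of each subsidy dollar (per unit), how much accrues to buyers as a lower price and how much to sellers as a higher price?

Pre-subsidy: 4333/12 - (5/12)Q = 628/7 + (1/7)Q gives Q* = 485 and P* = 159.
With the rebate, buyers effectively pay Pb = Ps − 47, where Ps is the price sellers receive.
On the curves, Pb = 4333/12 - (5/12)Q and Ps = 628/7 + (1/7)Q; the wedge Ps − Pb = 47 gives 628/7 + (1/7)Q − (4333/12 - (5/12)Q) = 47, so Q' = 569.
Then Pb = 4333/12 − (5/12)·569 = 124 and Ps = 628/7 + (1/7)·569 = 171.
Buyers' price falls by P* − Pb = 159 − 124 = 35; sellers' price rises by Ps − P* = 171 − 159 = 12.

Buyers gain $35 per unit; sellers gain $12 per unit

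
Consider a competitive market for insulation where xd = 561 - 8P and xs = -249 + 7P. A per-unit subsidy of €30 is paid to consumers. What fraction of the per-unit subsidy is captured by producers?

Pre-subsidy: 561 - 8P = -249 + 7P gives P* = 54, x* = 129.
With the rebate, buyers effectively pay Pb = Ps − 30, where Ps is the price sellers receive.
Demand in terms of Ps becomes xd = 561 − 8(Ps − 30) = 801 - 8Ps. Setting this equal to supply: 801 - 8Ps = -249 + 7Ps, so Ps = 70.
Buyers pay Pb = 70 − 30 = 40; x' = -249 + 7·70 = 241.
Buyers' price falls by P* − Pb = 54 − 40 = 14; sellers' price rises by Ps − P* = 70 − 54 = 16.
So producers capture 16/30 = 8/15 of each unit of subsidy.

Producer share = 8/15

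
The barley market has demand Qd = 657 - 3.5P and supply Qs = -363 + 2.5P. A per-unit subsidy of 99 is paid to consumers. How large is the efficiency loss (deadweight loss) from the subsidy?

Deadweight loss = 7146.5625

Pre-subsidy: 657 - 3.5P = -363 + 2.5P gives P* = 170, Q* = 62.
With the rebate, buyers effectively pay Pb = Ps − 99, where Ps is the price sellers receive.
Demand in terms of Ps becomes Qd = 657 − 3.5(Ps − 99) = 1003.5 - 3.5Ps. Setting this equal to supply: 1003.5 - 3.5Ps = -363 + 2.5Ps, so Ps = 227.75.
Buyers pay Pb = 227.75 − 99 = 128.75; Q' = -363 + 2.5·227.75 = 206.375.
The subsidy expands output by 206.375 − 62 = 144.375 past the efficient level; on those units the gap between marginal cost and willingness to pay runs from 0 up to 99.
DWL = ½ × 99 × 144.375 = 7146.5625.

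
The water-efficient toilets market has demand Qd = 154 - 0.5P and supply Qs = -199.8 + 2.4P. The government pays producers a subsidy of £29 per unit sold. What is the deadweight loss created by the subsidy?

Deadweight loss = £174

Pre-subsidy: 154 - 0.5P = -199.8 + 2.4P gives P* = 122, Q* = 93.
With the subsidy, sellers receive Ps = Pb + 29 for each unit, where Pb is the price buyers pay.
Supply in terms of Pb becomes Qs = -199.8 + 2.4(Pb + 29) = -130.2 + 2.4Pb. Setting this equal to demand: 154 - 0.5Pb = -130.2 + 2.4Pb, so Pb = 98.
Sellers receive Ps = 98 + 29 = 127; Q' = 154 − 0.5·98 = 105.
The subsidy expands output by 105 − 93 = 12 past the efficient level; on those units the gap between marginal cost and willingness to pay runs from 0 up to 29.
DWL = ½ × 29 × 12 = 174.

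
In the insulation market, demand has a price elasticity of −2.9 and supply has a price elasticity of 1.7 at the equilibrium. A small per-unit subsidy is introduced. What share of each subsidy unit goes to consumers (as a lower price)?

For a small subsidy around the equilibrium, the benefit split depends on the relative slopes, which at a point are proportional to the elasticities.
Buyer share = εs/(εs + |εd|) = 1.7/(1.7 + 2.9) = 17/46; seller share = |εd|/(εs + |εd|) = 29/46.

Consumer share = 17/46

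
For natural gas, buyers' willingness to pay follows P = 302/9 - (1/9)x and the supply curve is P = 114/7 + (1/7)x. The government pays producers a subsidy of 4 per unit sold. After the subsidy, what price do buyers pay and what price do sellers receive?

Pre-subsidy: 302/9 - (1/9)x = 114/7 + (1/7)x gives x* = 68 and P* = 26.
With the subsidy, sellers receive Ps = Pb + 4 for each unit, where Pb is the price buyers pay.
On the curves, Pb = 302/9 - (1/9)x and Ps = 114/7 + (1/7)x; the wedge Ps − Pb = 4 gives 114/7 + (1/7)x − (302/9 - (1/9)x) = 4, so x' = 83.75.
Then Pb = 302/9 − (1/9)·83.75 = 24.25 and Ps = 114/7 + (1/7)·83.75 = 28.25.

Buyers pay 24.25; sellers receive 28.25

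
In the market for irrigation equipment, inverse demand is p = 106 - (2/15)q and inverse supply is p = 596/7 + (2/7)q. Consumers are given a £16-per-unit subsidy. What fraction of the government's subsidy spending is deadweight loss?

DWL / government spending = 28/129

Pre-subsidy: 106 - (2/15)q = 596/7 + (2/7)q gives q* = 1095/22 and p* = 1093/11.
With the rebate, buyers effectively pay pb = ps − 16, where ps is the price sellers receive.
On the curves, pb = 106 - (2/15)q and ps = 596/7 + (2/7)q; the wedge ps − pb = 16 gives 596/7 + (2/7)q − (106 - (2/15)q) = 16, so q' = 1935/22.
Then pb = 106 − (2/15)·(1935/22) = 1037/11 and ps = 596/7 + (2/7)·(1935/22) = 1213/11.
ΔCS = ½(1095/22 + 1935/22)(1093/11 − 1037/11) = 42420/121; ΔPS = ½(1095/22 + 1935/22)(1213/11 − 1093/11) = 90900/121.
Government spending = 16 × 1935/22 = 15480/11.
DWL = ½ × 16 × (1935/22 − 1095/22) = 3360/11; fraction = (3360/11) / (15480/11) = 28/129.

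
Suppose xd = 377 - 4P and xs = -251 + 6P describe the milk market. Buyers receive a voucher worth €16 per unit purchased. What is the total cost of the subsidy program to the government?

Pre-subsidy: 377 - 4P = -251 + 6P gives P* = 62.8, x* = 125.8.
With the rebate, buyers effectively pay Pb = Ps − 16, where Ps is the price sellers receive.
Demand in terms of Ps becomes xd = 377 − 4(Ps − 16) = 441 - 4Ps. Setting this equal to supply: 441 - 4Ps = -251 + 6Ps, so Ps = 69.2.
Buyers pay Pb = 69.2 − 16 = 53.2; x' = -251 + 6·69.2 = 164.2.
Government outlay = subsidy × quantity = 16 × 164.2 = 2627.2.

Government cost = €2627.2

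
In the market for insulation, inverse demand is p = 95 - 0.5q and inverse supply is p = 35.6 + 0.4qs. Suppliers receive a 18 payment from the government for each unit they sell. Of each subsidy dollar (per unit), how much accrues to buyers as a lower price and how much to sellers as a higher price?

Buyers gain 10 per unit; sellers gain 8 per unit

Pre-subsidy: 95 - 0.5q = 35.6 + 0.4q gives q* = 66 and p* = 62.
With the subsidy, sellers receive ps = pb + 18 for each unit, where pb is the price buyers pay.
On the curves, pb = 95 - 0.5q and ps = 35.6 + 0.4q; the wedge ps − pb = 18 gives 35.6 + 0.4q − (95 - 0.5q) = 18, so q' = 86.
Then pb = 95 − 0.5·86 = 52 and ps = 35.6 + 0.4·86 = 70.
Buyers' price falls by p* − pb = 62 − 52 = 10; sellers' price rises by ps − p* = 70 − 62 = 8.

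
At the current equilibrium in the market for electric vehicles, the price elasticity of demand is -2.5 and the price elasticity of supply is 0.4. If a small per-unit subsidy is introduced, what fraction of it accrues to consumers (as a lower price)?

Consumer share = 4/29

For a small subsidy around the equilibrium, the benefit split depends on the relative slopes, which at a point are proportional to the elasticities.
Buyer share = εs/(εs + |εd|) = 0.4/(0.4 + 2.5) = 4/29; seller share = |εd|/(εs + |εd|) = 25/29.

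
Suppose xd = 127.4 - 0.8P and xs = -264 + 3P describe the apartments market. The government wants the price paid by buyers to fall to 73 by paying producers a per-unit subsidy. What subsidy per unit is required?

Required subsidy s = 38 per unit

At a buyer price of 73, quantity demanded is 127.4 − 0.8·73 = 69.
Sellers supply 69 only when they receive Ps with -264 + 3·Ps = 69, i.e. Ps = 111.
s = Ps − Pb = 111 − 73 = 38.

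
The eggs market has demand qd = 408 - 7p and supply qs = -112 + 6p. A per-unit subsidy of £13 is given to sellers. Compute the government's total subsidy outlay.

Pre-subsidy: 408 - 7p = -112 + 6p gives p* = 40, q* = 128.
With the subsidy, sellers receive ps = pb + 13 for each unit, where pb is the price buyers pay.
Supply in terms of pb becomes qs = -112 + 6(pb + 13) = -34 + 6pb. Setting this equal to demand: 408 - 7pb = -34 + 6pb, so pb = 34.
Sellers receive ps = 34 + 13 = 47; q' = 408 − 7·34 = 170.
Government outlay = subsidy × quantity = 13 × 170 = 2210.

Government cost = £2210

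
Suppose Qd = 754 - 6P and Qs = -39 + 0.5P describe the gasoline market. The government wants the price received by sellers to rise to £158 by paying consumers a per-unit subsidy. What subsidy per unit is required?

Required subsidy s = £39 per unit

At a seller price of 158, quantity supplied is -39 + 0.5·158 = 40.
Buyers absorb 40 only when they pay Pb with 754 − 6·Pb = 40, i.e. Pb = 119.
s = Ps − Pb = 158 − 119 = 39.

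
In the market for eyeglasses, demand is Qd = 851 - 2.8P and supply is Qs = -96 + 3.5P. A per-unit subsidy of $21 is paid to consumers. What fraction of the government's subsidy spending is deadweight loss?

Pre-subsidy: 851 - 2.8P = -96 + 3.5P gives P* = 9470/63, Q* = 3871/9.
With the rebate, buyers effectively pay Pb = Ps − 21, where Ps is the price sellers receive.
Demand in terms of Ps becomes Qd = 851 − 2.8(Ps − 21) = 909.8 - 2.8Ps. Setting this equal to supply: 909.8 - 2.8Ps = -96 + 3.5Ps, so Ps = 10058/63.
Buyers pay Pb = 10058/63 − 21 = 8735/63; Q' = -96 + 3.5·(10058/63) = 4165/9.
ΔCS = ½(3871/9 + 4165/9)(9470/63 − 8735/63) = 140630/27; ΔPS = ½(3871/9 + 4165/9)(10058/63 − 9470/63) = 112504/27.
Government spending = 21 × 4165/9 = 29155/3.
DWL = ½ × 21 × (4165/9 − 3871/9) = 343; fraction = 343 / (29155/3) = 3/85.

DWL / government spending = 3/85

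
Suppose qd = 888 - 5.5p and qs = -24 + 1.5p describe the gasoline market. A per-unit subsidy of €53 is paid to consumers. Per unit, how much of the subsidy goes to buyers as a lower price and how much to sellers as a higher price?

Buyers gain 159/14 per unit; sellers gain 583/14 per unit

Pre-subsidy: 888 - 5.5p = -24 + 1.5p gives p* = 912/7, q* = 1200/7.
With the rebate, buyers effectively pay pb = ps − 53, where ps is the price sellers receive.
Demand in terms of ps becomes qd = 888 − 5.5(ps − 53) = 1179.5 - 5.5ps. Setting this equal to supply: 1179.5 - 5.5ps = -24 + 1.5ps, so ps = 2407/14.
Buyers pay pb = 2407/14 − 53 = 1665/14; q' = -24 + 1.5·(2407/14) = 6549/28.
Buyers' price falls by p* − pb = 912/7 − 1665/14 = 159/14; sellers' price rises by ps − p* = 2407/14 − 912/7 = 583/14.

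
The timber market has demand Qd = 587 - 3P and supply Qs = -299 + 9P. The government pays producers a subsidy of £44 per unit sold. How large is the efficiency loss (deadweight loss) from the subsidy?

Pre-subsidy: 587 - 3P = -299 + 9P gives P* = 443/6, Q* = 365.5.
With the subsidy, sellers receive Ps = Pb + 44 for each unit, where Pb is the price buyers pay.
Supply in terms of Pb becomes Qs = -299 + 9(Pb + 44) = 97 + 9Pb. Setting this equal to demand: 587 - 3Pb = 97 + 9Pb, so Pb = 245/6.
Sellers receive Ps = 245/6 + 44 = 509/6; Q' = 587 − 3·(245/6) = 464.5.
The subsidy expands output by 464.5 − 365.5 = 99 past the efficient level; on those units the gap between marginal cost and willingness to pay runs from 0 up to 44.
DWL = ½ × 44 × 99 = 2178.

Deadweight loss = £2178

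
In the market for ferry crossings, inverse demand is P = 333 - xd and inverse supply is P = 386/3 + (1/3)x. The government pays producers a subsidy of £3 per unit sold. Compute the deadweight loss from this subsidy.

Deadweight loss = £3.375

Pre-subsidy: 333 - x = 386/3 + (1/3)x gives x* = 153.25 and P* = 179.75.
With the subsidy, sellers receive Ps = Pb + 3 for each unit, where Pb is the price buyers pay.
On the curves, Pb = 333 - x and Ps = 386/3 + (1/3)x; the wedge Ps − Pb = 3 gives 386/3 + (1/3)x − (333 - x) = 3, so x' = 155.5.
Then Pb = 333 − 1·155.5 = 177.5 and Ps = 386/3 + (1/3)·155.5 = 180.5.
The subsidy expands output by 155.5 − 153.25 = 2.25 past the efficient level; on those units the gap between marginal cost and willingness to pay runs from 0 up to 3.
DWL = ½ × 3 × 2.25 = 3.375.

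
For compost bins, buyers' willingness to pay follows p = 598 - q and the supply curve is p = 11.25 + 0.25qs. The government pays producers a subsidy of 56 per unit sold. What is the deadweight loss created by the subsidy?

Deadweight loss = 1254.4

Pre-subsidy: 598 - q = 11.25 + 0.25q gives q* = 469.4 and p* = 128.6.
With the subsidy, sellers receive ps = pb + 56 for each unit, where pb is the price buyers pay.
On the curves, pb = 598 - q and ps = 11.25 + 0.25q; the wedge ps − pb = 56 gives 11.25 + 0.25q − (598 - q) = 56, so q' = 514.2.
Then pb = 598 − 1·514.2 = 83.8 and ps = 11.25 + 0.25·514.2 = 139.8.
The subsidy expands output by 514.2 − 469.4 = 44.8 past the efficient level; on those units the gap between marginal cost and willingness to pay runs from 0 up to 56.
DWL = ½ × 56 × 44.8 = 1254.4.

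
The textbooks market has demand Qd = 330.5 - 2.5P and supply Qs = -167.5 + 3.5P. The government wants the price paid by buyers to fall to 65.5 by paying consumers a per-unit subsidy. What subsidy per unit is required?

Required subsidy s = 30 per unit

At a buyer price of 65.5, quantity demanded is 330.5 − 2.5·65.5 = 166.75.
Sellers supply 166.75 only when they receive Ps with -167.5 + 3.5·Ps = 166.75, i.e. Ps = 95.5.
s = Ps − Pb = 95.5 − 65.5 = 30.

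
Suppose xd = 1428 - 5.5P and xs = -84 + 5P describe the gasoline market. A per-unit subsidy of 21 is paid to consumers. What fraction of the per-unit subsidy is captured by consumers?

Pre-subsidy: 1428 - 5.5P = -84 + 5P gives P* = 144, x* = 636.
With the rebate, buyers effectively pay Pb = Ps − 21, where Ps is the price sellers receive.
Demand in terms of Ps becomes xd = 1428 − 5.5(Ps − 21) = 1543.5 - 5.5Ps. Setting this equal to supply: 1543.5 - 5.5Ps = -84 + 5Ps, so Ps = 155.
Buyers pay Pb = 155 − 21 = 134; x' = -84 + 5·155 = 691.
Buyers' price falls by P* − Pb = 144 − 134 = 10; sellers' price rises by Ps − P* = 155 − 144 = 11.
So consumers capture 10/21 = 10/21 of each unit of subsidy.

Consumer share = 10/21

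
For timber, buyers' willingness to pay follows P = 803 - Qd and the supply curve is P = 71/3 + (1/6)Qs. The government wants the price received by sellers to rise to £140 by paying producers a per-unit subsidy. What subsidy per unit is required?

At a seller price of 140, quantity supplied is -142 + 6·140 = 698.
Buyers absorb 698 only when they pay Pb = 803 − 1·698 = 105.
s = Ps − Pb = 140 − 105 = 35.

Required subsidy s = £35 per unit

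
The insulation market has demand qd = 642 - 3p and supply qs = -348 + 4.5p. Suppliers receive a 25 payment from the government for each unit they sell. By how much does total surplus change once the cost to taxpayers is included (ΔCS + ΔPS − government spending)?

Pre-subsidy: 642 - 3p = -348 + 4.5p gives p* = 132, q* = 246.
With the subsidy, sellers receive ps = pb + 25 for each unit, where pb is the price buyers pay.
Supply in terms of pb becomes qs = -348 + 4.5(pb + 25) = -235.5 + 4.5pb. Setting this equal to demand: 642 - 3pb = -235.5 + 4.5pb, so pb = 117.
Sellers receive ps = 117 + 25 = 142; q' = 642 − 3·117 = 291.
ΔCS = ½(246 + 291)(132 − 117) = 4027.5; ΔPS = ½(246 + 291)(142 − 132) = 2685.
Government spending = 25 × 291 = 7275.
Net change = 4027.5 + 2685 − 7275 = -562.5. The loss equals the DWL triangle ½·25·45.

Net change in total surplus = -562.5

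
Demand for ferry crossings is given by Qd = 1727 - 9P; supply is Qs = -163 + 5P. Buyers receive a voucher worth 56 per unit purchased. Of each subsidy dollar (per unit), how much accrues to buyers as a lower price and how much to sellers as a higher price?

Pre-subsidy: 1727 - 9P = -163 + 5P gives P* = 135, Q* = 512.
With the rebate, buyers effectively pay Pb = Ps − 56, where Ps is the price sellers receive.
Demand in terms of Ps becomes Qd = 1727 − 9(Ps − 56) = 2231 - 9Ps. Setting this equal to supply: 2231 - 9Ps = -163 + 5Ps, so Ps = 171.
Buyers pay Pb = 171 − 56 = 115; Q' = -163 + 5·171 = 692.
Buyers' price falls by P* − Pb = 135 − 115 = 20; sellers' price rises by Ps − P* = 171 − 135 = 36.

Buyers gain 20 per unit; sellers gain 36 per unit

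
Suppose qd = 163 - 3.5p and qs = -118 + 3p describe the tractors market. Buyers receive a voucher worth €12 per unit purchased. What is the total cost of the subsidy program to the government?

Government cost = 4848/13

Pre-subsidy: 163 - 3.5p = -118 + 3p gives p* = 562/13, q* = 152/13.
With the rebate, buyers effectively pay pb = ps − 12, where ps is the price sellers receive.
Demand in terms of ps becomes qd = 163 − 3.5(ps − 12) = 205 - 3.5ps. Setting this equal to supply: 205 - 3.5ps = -118 + 3ps, so ps = 646/13.
Buyers pay pb = 646/13 − 12 = 490/13; q' = -118 + 3·(646/13) = 404/13.
Government outlay = subsidy × quantity = 12 × 404/13 = 4848/13.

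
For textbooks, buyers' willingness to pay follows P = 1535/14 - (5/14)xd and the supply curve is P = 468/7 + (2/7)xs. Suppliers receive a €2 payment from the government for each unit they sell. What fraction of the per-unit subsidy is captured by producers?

Producer share = 4/9

Pre-subsidy: 1535/14 - (5/14)x = 468/7 + (2/7)x gives x* = 599/9 and P* = 5410/63.
With the subsidy, sellers receive Ps = Pb + 2 for each unit, where Pb is the price buyers pay.
On the curves, Pb = 1535/14 - (5/14)x and Ps = 468/7 + (2/7)x; the wedge Ps − Pb = 2 gives 468/7 + (2/7)x − (1535/14 - (5/14)x) = 2, so x' = 209/3.
Then Pb = 1535/14 − (5/14)·(209/3) = 1780/21 and Ps = 468/7 + (2/7)·(209/3) = 1822/21.
Buyers' price falls by P* − Pb = 5410/63 − 1780/21 = 10/9; sellers' price rises by Ps − P* = 1822/21 − 5410/63 = 8/9.
So producers capture (8/9)/2 = 4/9 of each unit of subsidy.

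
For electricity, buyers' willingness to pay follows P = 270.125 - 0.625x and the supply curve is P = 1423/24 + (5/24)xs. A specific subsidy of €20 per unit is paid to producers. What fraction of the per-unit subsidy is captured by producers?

Producer share = 0.25

Pre-subsidy: 270.125 - 0.625x = 1423/24 + (5/24)x gives x* = 253 and P* = 112.
With the subsidy, sellers receive Ps = Pb + 20 for each unit, where Pb is the price buyers pay.
On the curves, Pb = 270.125 - 0.625x and Ps = 1423/24 + (5/24)x; the wedge Ps − Pb = 20 gives 1423/24 + (5/24)x − (270.125 - 0.625x) = 20, so x' = 277.
Then Pb = 270.125 − 0.625·277 = 97 and Ps = 1423/24 + (5/24)·277 = 117.
Buyers' price falls by P* − Pb = 112 − 97 = 15; sellers' price rises by Ps − P* = 117 − 112 = 5.
So producers capture 5/20 = 0.25 of each unit of subsidy.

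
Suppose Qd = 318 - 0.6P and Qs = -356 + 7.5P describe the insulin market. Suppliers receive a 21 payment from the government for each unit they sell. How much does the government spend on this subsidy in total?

Pre-subsidy: 318 - 0.6P = -356 + 7.5P gives P* = 6740/81, Q* = 7238/27.
With the subsidy, sellers receive Ps = Pb + 21 for each unit, where Pb is the price buyers pay.
Supply in terms of Pb becomes Qs = -356 + 7.5(Pb + 21) = -198.5 + 7.5Pb. Setting this equal to demand: 318 - 0.6Pb = -198.5 + 7.5Pb, so Pb = 5165/81.
Sellers receive Ps = 5165/81 + 21 = 6866/81; Q' = 318 − 0.6·(5165/81) = 7553/27.
Government outlay = subsidy × quantity = 21 × 7553/27 = 52871/9.

Government cost = 52871/9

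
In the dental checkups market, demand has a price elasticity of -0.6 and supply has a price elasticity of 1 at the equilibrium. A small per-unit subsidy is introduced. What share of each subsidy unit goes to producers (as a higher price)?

Producer share = 0.375

For a small subsidy around the equilibrium, the benefit split depends on the relative slopes, which at a point are proportional to the elasticities.
Buyer share = εs/(εs + |εd|) = 1/(1 + 0.6) = 0.625; seller share = |εd|/(εs + |εd|) = 0.375.
So producers capture 0.375 of the subsidy.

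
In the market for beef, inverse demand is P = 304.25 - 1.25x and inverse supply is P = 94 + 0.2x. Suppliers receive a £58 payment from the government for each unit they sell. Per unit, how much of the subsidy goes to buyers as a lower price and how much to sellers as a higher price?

Pre-subsidy: 304.25 - 1.25x = 94 + 0.2x gives x* = 145 and P* = 123.
With the subsidy, sellers receive Ps = Pb + 58 for each unit, where Pb is the price buyers pay.
On the curves, Pb = 304.25 - 1.25x and Ps = 94 + 0.2x; the wedge Ps − Pb = 58 gives 94 + 0.2x − (304.25 - 1.25x) = 58, so x' = 185.
Then Pb = 304.25 − 1.25·185 = 73 and Ps = 94 + 0.2·185 = 131.
Buyers' price falls by P* − Pb = 123 − 73 = 50; sellers' price rises by Ps − P* = 131 − 123 = 8.

Buyers gain £50 per unit; sellers gain £8 per unit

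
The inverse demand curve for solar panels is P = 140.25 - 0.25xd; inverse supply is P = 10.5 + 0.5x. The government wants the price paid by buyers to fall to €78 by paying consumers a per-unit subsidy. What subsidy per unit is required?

At a buyer price of 78, quantity demanded is 561 − 4·78 = 249.
Sellers supply 249 only when they receive Ps = 10.5 + 0.5·249 = 135.
s = Ps − Pb = 135 − 78 = 57.

Required subsidy s = €57 per unit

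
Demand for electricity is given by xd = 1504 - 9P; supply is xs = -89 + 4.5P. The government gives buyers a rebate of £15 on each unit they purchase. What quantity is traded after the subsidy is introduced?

Pre-subsidy: 1504 - 9P = -89 + 4.5P gives P* = 118, x* = 442.
With the rebate, buyers effectively pay Pb = Ps − 15, where Ps is the price sellers receive.
Demand in terms of Ps becomes xd = 1504 − 9(Ps − 15) = 1639 - 9Ps. Setting this equal to supply: 1639 - 9Ps = -89 + 4.5Ps, so Ps = 128.
Buyers pay Pb = 128 − 15 = 113; x' = -89 + 4.5·128 = 487.

x' = 487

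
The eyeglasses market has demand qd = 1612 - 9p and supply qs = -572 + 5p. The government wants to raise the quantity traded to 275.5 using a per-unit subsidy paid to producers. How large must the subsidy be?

At q = 275.5, invert demand for the buyer price: pb = (1612 − 275.5)/9 = 148.5; invert supply for the seller price: ps = (275.5 − (-572))/5 = 169.5.
The subsidy must fill the gap: s = ps − pb = 169.5 − 148.5 = 21.

Required subsidy s = 21 per unit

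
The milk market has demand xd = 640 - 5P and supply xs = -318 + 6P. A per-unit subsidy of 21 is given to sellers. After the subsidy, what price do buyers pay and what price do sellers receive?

Pre-subsidy: 640 - 5P = -318 + 6P gives P* = 958/11, x* = 2250/11.
With the subsidy, sellers receive Ps = Pb + 21 for each unit, where Pb is the price buyers pay.
Supply in terms of Pb becomes xs = -318 + 6(Pb + 21) = -192 + 6Pb. Setting this equal to demand: 640 - 5Pb = -192 + 6Pb, so Pb = 832/11.
Sellers receive Ps = 832/11 + 21 = 1063/11; x' = 640 − 5·(832/11) = 2880/11.

Buyers pay 832/11; sellers receive 1063/11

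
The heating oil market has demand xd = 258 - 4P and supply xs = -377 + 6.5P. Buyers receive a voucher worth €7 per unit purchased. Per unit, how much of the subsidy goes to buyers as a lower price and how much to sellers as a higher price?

Pre-subsidy: 258 - 4P = -377 + 6.5P gives P* = 1270/21, x* = 338/21.
With the rebate, buyers effectively pay Pb = Ps − 7, where Ps is the price sellers receive.
Demand in terms of Ps becomes xd = 258 − 4(Ps − 7) = 286 - 4Ps. Setting this equal to supply: 286 - 4Ps = -377 + 6.5Ps, so Ps = 442/7.
Buyers pay Pb = 442/7 − 7 = 393/7; x' = -377 + 6.5·(442/7) = 234/7.
Buyers' price falls by P* − Pb = 1270/21 − 393/7 = 13/3; sellers' price rises by Ps − P* = 442/7 − 1270/21 = 8/3.

Buyers gain 13/3 per unit; sellers gain 8/3 per unit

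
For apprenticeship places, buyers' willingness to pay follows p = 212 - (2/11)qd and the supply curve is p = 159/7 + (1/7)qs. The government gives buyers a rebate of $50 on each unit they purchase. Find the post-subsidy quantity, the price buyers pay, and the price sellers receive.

q' = 737; buyers pay $78; sellers receive $128

Pre-subsidy: 212 - (2/11)q = 159/7 + (1/7)q gives q* = 583 and p* = 106.
With the rebate, buyers effectively pay pb = ps − 50, where ps is the price sellers receive.
On the curves, pb = 212 - (2/11)q and ps = 159/7 + (1/7)q; the wedge ps − pb = 50 gives 159/7 + (1/7)q − (212 - (2/11)q) = 50, so q' = 737.
Then pb = 212 − (2/11)·737 = 78 and ps = 159/7 + (1/7)·737 = 128.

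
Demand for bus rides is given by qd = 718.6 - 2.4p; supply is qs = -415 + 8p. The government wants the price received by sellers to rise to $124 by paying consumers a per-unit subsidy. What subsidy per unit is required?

Required subsidy s = $65 per unit

At a seller price of 124, quantity supplied is -415 + 8·124 = 577.
Buyers absorb 577 only when they pay pb with 718.6 − 2.4·pb = 577, i.e. pb = 59.
s = ps − pb = 124 − 59 = 65.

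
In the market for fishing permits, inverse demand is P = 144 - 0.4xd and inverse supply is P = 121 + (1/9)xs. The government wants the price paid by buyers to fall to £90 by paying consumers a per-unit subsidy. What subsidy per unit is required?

Required subsidy s = £46 per unit

At a buyer price of 90, quantity demanded is 360 − 2.5·90 = 135.
Sellers supply 135 only when they receive Ps = 121 + (1/9)·135 = 136.
s = Ps − Pb = 136 − 90 = 46.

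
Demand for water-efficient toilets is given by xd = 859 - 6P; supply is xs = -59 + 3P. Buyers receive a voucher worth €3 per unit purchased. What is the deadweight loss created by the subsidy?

Pre-subsidy: 859 - 6P = -59 + 3P gives P* = 102, x* = 247.
With the rebate, buyers effectively pay Pb = Ps − 3, where Ps is the price sellers receive.
Demand in terms of Ps becomes xd = 859 − 6(Ps − 3) = 877 - 6Ps. Setting this equal to supply: 877 - 6Ps = -59 + 3Ps, so Ps = 104.
Buyers pay Pb = 104 − 3 = 101; x' = -59 + 3·104 = 253.
The subsidy expands output by 253 − 247 = 6 past the efficient level; on those units the gap between marginal cost and willingness to pay runs from 0 up to 3.
DWL = ½ × 3 × 6 = 9.

Deadweight loss = €9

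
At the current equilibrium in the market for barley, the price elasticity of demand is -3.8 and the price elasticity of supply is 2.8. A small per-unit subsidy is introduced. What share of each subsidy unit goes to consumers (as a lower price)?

For a small subsidy around the equilibrium, the benefit split depends on the relative slopes, which at a point are proportional to the elasticities.
Buyer share = εs/(εs + |εd|) = 2.8/(2.8 + 3.8) = 14/33; seller share = |εd|/(εs + |εd|) = 19/33.

Consumer share = 14/33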